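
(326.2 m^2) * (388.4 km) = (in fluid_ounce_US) 4.284e+12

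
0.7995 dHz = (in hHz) 0.0007995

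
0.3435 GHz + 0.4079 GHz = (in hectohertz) 7.514e+06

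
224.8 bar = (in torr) 1.686e+05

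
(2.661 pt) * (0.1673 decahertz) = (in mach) 4.612e-06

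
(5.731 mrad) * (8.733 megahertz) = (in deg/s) 2.868e+06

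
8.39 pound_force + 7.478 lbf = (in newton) 70.58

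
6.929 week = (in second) 4.191e+06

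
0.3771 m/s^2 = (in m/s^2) 0.3771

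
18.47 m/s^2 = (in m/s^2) 18.47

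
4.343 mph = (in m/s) 1.941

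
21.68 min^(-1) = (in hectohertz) 0.003613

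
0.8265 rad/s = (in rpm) 7.892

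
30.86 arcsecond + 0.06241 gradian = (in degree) 0.06474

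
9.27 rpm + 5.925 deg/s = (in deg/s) 61.54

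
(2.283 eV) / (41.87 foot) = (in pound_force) 6.443e-21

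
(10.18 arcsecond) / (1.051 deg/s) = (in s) 0.002691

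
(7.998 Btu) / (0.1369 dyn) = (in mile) 3.83e+06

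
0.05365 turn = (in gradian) 21.46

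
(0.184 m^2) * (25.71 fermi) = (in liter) 4.731e-12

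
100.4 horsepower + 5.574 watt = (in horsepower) 100.4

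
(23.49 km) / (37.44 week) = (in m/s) 0.001037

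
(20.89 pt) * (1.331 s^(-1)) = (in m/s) 0.009809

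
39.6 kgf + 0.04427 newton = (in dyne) 3.884e+07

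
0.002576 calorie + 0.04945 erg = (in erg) 1.078e+05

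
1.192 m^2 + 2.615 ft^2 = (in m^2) 1.435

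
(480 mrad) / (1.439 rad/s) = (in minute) 0.005559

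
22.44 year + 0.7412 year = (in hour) 2.031e+05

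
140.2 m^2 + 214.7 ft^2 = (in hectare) 0.01601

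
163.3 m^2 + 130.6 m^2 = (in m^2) 293.9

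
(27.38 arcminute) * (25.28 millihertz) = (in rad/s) 0.0002013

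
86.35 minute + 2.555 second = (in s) 5184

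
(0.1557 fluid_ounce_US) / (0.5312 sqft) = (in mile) 5.798e-08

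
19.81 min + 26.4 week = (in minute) 2.661e+05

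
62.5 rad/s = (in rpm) 596.8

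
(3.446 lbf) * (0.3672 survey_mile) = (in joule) 9058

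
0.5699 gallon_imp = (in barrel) 0.0163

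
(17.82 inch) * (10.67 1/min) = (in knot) 0.1565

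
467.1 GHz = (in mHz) 4.671e+14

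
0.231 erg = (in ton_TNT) 5.521e-18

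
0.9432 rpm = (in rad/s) 0.09877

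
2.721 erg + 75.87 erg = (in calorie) 1.878e-06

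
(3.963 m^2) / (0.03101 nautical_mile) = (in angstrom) 6.901e+08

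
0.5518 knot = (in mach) 0.0008337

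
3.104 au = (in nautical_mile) 2.507e+08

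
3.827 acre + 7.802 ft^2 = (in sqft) 1.667e+05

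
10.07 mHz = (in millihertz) 10.07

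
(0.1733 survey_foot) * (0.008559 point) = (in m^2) 1.595e-07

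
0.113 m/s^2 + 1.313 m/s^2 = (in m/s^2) 1.426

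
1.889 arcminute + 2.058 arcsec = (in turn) 8.904e-05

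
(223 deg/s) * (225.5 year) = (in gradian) 1.762e+12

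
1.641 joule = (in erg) 1.641e+07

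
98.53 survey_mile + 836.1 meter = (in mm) 1.594e+08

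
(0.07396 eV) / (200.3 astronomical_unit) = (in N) 3.955e-34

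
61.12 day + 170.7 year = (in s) 5.388e+09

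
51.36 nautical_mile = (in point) 2.696e+08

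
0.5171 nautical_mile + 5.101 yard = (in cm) 9.623e+04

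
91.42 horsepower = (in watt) 6.817e+04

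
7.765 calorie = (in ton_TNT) 7.765e-09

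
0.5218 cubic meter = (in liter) 521.8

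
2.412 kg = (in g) 2412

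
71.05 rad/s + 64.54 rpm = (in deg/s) 4458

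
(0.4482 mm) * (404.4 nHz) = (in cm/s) 1.813e-08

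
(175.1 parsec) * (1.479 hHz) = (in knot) 1.553e+21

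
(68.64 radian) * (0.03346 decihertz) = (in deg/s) 13.16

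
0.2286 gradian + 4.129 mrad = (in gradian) 0.4915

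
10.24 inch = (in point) 737.3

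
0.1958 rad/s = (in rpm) 1.87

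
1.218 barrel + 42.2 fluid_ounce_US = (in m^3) 0.1949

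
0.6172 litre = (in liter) 0.6172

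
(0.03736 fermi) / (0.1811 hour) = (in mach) 1.683e-22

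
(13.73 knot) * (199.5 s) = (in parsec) 4.567e-14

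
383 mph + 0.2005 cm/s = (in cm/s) 1.712e+04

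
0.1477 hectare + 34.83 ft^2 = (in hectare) 0.148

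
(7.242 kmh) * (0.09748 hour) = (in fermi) 7.06e+17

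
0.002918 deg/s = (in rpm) 0.0004863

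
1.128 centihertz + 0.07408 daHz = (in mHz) 752.1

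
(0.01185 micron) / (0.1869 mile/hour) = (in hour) 3.94e-11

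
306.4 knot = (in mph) 352.6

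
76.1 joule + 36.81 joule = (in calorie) 26.99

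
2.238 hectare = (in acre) 5.53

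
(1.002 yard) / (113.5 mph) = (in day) 2.09e-07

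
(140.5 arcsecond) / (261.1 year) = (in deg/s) 4.74e-12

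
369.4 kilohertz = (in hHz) 3694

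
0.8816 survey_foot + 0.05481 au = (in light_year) 8.667e-07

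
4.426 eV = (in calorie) 1.695e-19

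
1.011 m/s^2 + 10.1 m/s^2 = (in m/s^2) 11.11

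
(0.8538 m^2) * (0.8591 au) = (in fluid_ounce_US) 3.71e+15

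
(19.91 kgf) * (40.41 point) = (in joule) 2.783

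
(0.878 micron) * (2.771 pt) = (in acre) 2.121e-13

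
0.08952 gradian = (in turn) 0.0002238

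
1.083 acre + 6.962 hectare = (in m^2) 7.4e+04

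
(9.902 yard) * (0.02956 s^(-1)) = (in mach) 0.000786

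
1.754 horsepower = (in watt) 1308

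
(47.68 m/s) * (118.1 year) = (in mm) 1.776e+14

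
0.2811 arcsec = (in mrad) 0.001363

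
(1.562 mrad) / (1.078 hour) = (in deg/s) 2.306e-05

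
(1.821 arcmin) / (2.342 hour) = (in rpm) 6e-07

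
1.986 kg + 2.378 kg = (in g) 4364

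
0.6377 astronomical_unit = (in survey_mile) 5.928e+07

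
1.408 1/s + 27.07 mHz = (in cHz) 143.5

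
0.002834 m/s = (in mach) 8.323e-06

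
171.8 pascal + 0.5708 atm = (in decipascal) 5.801e+05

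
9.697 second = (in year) 3.075e-07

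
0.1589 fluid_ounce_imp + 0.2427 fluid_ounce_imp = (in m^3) 1.141e-05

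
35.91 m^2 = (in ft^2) 386.5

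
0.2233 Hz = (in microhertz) 2.233e+05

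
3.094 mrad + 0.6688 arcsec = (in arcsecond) 638.9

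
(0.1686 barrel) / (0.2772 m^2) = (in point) 274.1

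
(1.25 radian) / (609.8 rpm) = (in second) 0.01957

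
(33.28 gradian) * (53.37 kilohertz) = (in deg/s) 1.599e+06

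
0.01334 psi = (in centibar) 0.09198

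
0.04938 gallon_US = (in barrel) 0.001176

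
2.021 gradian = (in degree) 1.819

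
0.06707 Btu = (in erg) 7.076e+08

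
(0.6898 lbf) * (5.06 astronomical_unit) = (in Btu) 2.201e+09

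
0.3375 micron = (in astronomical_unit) 2.256e-18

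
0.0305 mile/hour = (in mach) 4.004e-05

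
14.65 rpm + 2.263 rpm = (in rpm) 16.91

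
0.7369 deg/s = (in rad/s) 0.01286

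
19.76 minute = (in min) 19.76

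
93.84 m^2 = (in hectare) 0.009384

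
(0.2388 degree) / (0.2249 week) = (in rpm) 2.926e-07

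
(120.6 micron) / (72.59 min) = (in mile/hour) 6.194e-08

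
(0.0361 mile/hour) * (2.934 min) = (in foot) 9.321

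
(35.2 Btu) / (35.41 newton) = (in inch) 4.129e+04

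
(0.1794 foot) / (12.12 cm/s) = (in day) 5.222e-06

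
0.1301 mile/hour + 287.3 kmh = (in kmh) 287.5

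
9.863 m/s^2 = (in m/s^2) 9.863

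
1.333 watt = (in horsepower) 0.001788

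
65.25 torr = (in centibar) 8.699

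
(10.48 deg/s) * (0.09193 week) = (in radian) 1.017e+04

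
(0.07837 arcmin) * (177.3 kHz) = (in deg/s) 231.6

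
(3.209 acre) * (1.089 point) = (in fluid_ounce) 1.687e+05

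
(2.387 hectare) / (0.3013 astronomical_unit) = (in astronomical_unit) 3.54e-18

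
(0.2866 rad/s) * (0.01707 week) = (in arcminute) 1.017e+07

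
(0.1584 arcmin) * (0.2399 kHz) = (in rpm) 0.1056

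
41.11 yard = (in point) 1.066e+05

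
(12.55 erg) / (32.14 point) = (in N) 0.0001107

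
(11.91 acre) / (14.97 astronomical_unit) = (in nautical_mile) 1.162e-11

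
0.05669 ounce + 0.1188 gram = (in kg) 0.001726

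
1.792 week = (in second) 1.084e+06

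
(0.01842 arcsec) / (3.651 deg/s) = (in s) 1.401e-06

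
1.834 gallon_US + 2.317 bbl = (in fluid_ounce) 1.269e+04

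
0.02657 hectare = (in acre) 0.06566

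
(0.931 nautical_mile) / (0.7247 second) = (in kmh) 8565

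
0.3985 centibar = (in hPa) 3.985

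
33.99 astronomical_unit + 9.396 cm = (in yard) 5.561e+12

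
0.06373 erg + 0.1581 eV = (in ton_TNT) 1.523e-18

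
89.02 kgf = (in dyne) 8.73e+07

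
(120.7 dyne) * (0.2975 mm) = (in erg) 3.591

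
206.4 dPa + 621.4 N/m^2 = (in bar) 0.00642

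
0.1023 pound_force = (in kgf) 0.0464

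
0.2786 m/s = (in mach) 0.0008182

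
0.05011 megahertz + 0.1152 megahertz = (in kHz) 165.3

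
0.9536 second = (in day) 1.104e-05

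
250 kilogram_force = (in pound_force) 551.2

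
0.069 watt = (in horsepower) 9.253e-05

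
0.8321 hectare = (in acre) 2.056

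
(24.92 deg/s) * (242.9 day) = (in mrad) 9.128e+09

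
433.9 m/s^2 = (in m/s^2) 433.9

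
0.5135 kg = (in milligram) 5.135e+05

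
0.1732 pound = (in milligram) 7.856e+04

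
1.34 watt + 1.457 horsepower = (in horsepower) 1.459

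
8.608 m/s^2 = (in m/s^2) 8.608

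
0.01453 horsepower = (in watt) 10.84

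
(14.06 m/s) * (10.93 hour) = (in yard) 6.05e+05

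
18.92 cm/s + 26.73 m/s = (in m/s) 26.92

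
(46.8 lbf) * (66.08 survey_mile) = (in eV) 1.382e+26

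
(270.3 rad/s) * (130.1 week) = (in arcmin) 7.312e+13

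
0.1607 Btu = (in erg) 1.695e+09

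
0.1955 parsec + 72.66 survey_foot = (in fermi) 6.032e+30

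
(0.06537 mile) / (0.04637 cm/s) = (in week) 0.3751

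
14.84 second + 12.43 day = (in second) 1.074e+06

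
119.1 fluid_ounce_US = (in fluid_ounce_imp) 124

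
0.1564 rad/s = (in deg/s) 8.961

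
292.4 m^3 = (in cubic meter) 292.4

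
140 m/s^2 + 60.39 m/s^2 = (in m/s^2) 200.4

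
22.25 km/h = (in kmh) 22.25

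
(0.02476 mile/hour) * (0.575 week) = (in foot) 1.263e+04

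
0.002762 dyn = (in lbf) 6.209e-09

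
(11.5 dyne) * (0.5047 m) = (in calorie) 1.387e-05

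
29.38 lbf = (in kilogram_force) 13.33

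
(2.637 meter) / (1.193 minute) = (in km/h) 0.1326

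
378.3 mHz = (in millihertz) 378.3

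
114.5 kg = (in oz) 4039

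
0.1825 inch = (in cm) 0.4635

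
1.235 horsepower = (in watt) 920.9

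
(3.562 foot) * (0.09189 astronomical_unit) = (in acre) 3.688e+06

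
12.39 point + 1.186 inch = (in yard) 0.03772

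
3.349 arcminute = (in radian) 0.0009742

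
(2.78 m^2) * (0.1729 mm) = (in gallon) 0.127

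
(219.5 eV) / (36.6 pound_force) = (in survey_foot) 7.087e-19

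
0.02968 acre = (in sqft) 1293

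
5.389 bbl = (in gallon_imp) 188.5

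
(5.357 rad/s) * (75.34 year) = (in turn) 2.026e+09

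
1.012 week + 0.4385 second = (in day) 7.084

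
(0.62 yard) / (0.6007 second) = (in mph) 2.111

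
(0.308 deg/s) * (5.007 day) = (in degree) 1.332e+05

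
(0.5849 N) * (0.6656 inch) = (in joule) 0.009888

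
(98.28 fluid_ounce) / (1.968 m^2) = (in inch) 0.05814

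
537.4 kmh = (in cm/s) 1.493e+04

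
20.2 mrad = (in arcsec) 4167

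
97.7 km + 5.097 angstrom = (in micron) 9.77e+10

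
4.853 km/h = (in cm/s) 134.8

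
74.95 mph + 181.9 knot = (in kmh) 457.5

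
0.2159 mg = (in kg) 2.159e-07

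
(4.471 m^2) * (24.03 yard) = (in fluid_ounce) 3.322e+06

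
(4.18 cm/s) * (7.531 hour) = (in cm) 1.133e+05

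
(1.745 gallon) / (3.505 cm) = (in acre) 4.657e-05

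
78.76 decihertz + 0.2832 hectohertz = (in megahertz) 3.62e-05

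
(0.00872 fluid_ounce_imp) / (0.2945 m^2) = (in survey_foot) 2.76e-06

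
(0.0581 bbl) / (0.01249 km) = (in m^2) 0.0007396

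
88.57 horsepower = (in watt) 6.605e+04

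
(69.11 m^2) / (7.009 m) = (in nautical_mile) 0.005324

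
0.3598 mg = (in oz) 1.269e-05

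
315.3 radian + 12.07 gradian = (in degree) 1.808e+04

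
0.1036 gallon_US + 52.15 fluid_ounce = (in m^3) 0.001934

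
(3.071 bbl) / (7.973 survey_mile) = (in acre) 9.403e-09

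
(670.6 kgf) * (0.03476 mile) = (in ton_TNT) 8.793e-05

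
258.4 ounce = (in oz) 258.4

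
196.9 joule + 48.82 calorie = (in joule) 401.2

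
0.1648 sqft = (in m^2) 0.01531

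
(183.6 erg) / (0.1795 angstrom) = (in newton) 1.023e+06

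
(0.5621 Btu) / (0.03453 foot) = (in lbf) 1.267e+04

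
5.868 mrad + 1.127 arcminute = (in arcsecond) 1278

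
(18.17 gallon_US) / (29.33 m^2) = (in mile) 1.457e-06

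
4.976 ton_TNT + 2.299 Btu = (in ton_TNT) 4.976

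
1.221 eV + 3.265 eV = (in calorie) 1.718e-19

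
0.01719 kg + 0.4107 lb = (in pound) 0.4486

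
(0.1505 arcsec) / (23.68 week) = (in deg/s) 2.919e-12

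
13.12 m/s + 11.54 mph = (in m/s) 18.28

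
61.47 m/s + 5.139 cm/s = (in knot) 119.6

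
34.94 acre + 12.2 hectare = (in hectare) 26.34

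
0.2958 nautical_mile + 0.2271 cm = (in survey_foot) 1797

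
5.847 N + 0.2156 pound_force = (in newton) 6.806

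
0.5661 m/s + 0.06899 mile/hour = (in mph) 1.335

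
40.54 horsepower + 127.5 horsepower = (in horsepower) 168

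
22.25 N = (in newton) 22.25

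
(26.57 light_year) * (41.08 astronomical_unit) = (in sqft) 1.663e+31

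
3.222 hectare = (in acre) 7.962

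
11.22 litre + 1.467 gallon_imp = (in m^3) 0.01789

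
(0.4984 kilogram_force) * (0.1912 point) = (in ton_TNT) 7.879e-14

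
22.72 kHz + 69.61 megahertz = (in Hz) 6.963e+07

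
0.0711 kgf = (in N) 0.6973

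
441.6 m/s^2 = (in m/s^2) 441.6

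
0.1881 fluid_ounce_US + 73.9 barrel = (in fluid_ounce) 3.973e+05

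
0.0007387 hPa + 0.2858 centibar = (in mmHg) 2.144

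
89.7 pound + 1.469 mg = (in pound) 89.7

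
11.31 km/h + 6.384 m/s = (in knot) 18.52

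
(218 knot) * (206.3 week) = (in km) 1.399e+07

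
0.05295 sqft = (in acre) 1.216e-06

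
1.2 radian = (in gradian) 76.39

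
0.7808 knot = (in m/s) 0.4017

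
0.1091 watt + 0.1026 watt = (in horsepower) 0.0002839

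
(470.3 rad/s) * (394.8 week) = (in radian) 1.123e+11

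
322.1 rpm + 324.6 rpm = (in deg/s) 3880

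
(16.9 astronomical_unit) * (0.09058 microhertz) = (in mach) 672.6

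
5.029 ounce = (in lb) 0.3143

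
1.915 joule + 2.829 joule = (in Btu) 0.004496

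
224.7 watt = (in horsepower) 0.3013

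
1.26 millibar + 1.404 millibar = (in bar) 0.002664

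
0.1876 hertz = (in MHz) 1.876e-07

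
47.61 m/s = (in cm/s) 4761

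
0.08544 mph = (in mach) 0.0001122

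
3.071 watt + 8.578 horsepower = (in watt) 6400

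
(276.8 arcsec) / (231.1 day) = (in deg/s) 3.851e-09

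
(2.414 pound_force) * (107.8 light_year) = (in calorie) 2.617e+18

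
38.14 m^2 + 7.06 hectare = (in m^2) 7.064e+04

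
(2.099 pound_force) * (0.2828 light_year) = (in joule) 2.498e+16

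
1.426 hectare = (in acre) 3.524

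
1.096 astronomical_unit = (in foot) 5.379e+11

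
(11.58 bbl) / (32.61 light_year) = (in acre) 1.475e-21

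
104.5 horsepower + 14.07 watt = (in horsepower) 104.5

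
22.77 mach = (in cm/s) 7.753e+05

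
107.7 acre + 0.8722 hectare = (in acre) 109.9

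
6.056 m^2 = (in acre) 0.001496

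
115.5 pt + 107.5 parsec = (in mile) 2.061e+15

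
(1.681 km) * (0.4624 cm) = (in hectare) 0.0007773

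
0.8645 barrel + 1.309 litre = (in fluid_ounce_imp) 4883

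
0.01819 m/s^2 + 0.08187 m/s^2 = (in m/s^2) 0.1001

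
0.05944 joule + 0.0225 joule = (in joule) 0.08194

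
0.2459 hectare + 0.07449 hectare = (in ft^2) 3.449e+04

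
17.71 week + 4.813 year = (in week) 268.7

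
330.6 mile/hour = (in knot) 287.3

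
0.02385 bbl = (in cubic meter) 0.003792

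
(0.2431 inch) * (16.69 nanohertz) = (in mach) 3.027e-13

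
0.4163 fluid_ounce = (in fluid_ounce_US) 0.4163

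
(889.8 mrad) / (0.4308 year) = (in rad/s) 6.55e-08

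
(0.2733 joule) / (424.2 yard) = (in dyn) 70.46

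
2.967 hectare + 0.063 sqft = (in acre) 7.332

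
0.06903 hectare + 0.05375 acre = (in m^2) 907.8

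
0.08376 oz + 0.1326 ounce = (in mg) 6134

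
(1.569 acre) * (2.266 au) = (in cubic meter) 2.152e+15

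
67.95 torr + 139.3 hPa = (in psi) 3.334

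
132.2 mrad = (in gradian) 8.416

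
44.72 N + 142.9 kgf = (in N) 1446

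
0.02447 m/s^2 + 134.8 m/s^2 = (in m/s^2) 134.8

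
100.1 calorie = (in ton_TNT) 1.001e-07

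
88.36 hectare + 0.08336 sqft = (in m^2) 8.836e+05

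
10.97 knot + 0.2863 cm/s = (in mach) 0.01658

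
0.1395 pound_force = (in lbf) 0.1395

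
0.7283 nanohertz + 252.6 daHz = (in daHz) 252.6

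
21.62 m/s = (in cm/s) 2162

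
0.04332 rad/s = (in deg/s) 2.482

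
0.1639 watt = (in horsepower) 0.0002198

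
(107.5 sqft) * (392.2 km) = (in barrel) 2.464e+07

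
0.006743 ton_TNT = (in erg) 2.821e+14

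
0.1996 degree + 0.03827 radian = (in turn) 0.006645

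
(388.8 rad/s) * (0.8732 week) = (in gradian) 1.307e+10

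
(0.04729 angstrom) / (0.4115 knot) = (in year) 7.084e-19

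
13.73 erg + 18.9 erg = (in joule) 3.263e-06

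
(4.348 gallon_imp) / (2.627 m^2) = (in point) 21.33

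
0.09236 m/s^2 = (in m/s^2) 0.09236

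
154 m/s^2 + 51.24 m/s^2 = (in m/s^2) 205.2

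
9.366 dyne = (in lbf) 2.106e-05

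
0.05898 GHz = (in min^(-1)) 3.539e+09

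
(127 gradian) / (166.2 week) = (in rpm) 1.895e-07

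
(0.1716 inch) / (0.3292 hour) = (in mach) 1.08e-08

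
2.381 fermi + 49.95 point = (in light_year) 1.863e-18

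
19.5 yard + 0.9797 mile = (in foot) 5231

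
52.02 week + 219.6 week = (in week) 271.6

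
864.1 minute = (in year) 0.001644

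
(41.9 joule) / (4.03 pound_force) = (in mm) 2337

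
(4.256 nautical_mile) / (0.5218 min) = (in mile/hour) 563.2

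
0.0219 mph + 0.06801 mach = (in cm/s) 2317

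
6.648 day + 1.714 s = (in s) 5.744e+05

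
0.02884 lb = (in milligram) 1.308e+04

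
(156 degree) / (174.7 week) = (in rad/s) 2.577e-08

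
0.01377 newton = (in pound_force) 0.003096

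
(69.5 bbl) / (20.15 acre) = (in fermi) 1.355e+11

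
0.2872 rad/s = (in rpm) 2.743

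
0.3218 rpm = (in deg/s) 1.931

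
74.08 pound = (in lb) 74.08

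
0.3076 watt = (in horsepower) 0.0004125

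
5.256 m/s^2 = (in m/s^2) 5.256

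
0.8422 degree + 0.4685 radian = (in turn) 0.0769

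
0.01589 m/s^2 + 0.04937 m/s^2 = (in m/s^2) 0.06526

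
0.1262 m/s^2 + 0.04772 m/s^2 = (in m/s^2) 0.1739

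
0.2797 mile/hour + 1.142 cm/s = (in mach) 0.0004008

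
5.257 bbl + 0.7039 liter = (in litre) 836.5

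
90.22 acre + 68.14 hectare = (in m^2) 1.047e+06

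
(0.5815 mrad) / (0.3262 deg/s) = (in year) 3.239e-09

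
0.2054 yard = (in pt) 532.4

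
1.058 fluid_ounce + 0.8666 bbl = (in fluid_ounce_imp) 4850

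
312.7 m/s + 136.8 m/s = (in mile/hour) 1006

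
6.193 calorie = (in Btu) 0.02456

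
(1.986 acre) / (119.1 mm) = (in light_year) 7.133e-12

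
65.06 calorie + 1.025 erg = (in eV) 1.699e+21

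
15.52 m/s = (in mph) 34.72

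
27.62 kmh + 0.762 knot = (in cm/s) 806.4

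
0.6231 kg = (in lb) 1.374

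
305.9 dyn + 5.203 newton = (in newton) 5.206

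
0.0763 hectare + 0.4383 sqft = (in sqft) 8213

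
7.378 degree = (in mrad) 128.8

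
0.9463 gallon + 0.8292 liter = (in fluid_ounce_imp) 155.3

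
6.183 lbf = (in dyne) 2.75e+06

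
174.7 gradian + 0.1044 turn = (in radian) 3.4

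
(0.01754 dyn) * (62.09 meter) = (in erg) 108.9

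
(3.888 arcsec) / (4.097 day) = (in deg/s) 3.051e-09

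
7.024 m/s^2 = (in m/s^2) 7.024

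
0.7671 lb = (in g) 348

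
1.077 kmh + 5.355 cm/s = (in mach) 0.001036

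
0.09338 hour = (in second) 336.2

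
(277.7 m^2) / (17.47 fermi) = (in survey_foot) 5.215e+16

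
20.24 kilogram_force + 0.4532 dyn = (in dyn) 1.985e+07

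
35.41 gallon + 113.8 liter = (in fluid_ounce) 8381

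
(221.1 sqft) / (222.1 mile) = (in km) 5.747e-08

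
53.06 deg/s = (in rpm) 8.843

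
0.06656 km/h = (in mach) 5.43e-05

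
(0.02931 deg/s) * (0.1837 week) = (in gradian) 3618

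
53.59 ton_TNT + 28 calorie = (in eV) 1.399e+30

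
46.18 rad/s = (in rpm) 441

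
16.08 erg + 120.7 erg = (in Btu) 1.296e-08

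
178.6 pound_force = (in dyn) 7.945e+07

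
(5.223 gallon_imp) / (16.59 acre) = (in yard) 3.868e-07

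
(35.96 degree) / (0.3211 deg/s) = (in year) 3.551e-06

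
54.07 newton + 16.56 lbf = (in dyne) 1.277e+07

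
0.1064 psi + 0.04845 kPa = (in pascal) 782.1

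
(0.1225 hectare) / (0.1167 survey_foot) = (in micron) 3.444e+10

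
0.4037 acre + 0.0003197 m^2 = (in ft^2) 1.759e+04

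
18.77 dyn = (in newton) 0.0001877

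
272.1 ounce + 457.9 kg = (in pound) 1027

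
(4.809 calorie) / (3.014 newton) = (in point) 1.892e+04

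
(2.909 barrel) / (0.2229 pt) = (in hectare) 0.5882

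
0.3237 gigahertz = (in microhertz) 3.237e+14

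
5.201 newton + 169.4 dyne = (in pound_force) 1.17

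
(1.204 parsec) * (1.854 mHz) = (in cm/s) 6.888e+15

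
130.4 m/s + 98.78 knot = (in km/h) 652.4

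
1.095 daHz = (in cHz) 1095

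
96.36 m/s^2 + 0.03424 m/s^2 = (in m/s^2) 96.39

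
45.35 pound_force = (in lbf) 45.35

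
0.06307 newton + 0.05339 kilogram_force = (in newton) 0.5866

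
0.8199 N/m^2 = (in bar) 8.199e-06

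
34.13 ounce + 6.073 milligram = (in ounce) 34.13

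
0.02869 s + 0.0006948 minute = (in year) 2.232e-09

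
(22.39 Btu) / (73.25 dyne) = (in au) 0.0002156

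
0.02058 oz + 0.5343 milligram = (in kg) 0.000584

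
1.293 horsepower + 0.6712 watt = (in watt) 964.9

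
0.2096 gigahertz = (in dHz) 2.096e+09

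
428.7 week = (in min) 4.321e+06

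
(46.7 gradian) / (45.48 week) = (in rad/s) 2.667e-08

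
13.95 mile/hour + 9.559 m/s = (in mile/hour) 35.33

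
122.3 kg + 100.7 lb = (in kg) 168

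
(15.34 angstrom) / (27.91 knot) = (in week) 1.767e-16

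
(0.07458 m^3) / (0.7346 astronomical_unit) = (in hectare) 6.787e-17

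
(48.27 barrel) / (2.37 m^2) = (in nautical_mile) 0.001748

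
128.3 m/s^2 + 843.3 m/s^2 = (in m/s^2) 971.6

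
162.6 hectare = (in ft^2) 1.75e+07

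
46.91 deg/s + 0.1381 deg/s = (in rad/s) 0.8211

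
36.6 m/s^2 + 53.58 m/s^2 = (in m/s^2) 90.18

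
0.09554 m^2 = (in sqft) 1.028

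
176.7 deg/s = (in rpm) 29.45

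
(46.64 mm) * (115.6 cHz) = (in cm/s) 5.392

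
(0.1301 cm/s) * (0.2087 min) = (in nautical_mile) 8.797e-06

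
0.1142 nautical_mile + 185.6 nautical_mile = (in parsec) 1.115e-11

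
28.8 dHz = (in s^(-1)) 2.88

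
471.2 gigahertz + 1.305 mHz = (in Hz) 4.712e+11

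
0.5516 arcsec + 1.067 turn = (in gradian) 426.8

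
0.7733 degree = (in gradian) 0.8592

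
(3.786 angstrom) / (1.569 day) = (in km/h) 1.005e-14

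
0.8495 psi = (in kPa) 5.857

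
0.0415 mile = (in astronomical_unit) 4.464e-10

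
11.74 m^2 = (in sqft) 126.4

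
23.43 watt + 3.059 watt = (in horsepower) 0.03552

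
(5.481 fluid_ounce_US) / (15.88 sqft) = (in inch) 0.004326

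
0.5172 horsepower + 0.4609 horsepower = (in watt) 729.4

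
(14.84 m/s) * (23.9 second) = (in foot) 1164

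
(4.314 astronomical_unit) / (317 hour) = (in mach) 1661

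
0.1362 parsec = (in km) 4.203e+12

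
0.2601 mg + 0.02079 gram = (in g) 0.02105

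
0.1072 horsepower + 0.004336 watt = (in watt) 79.94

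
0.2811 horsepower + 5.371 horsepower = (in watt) 4215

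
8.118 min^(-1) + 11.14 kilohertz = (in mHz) 1.114e+07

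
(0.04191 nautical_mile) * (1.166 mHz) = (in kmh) 0.3258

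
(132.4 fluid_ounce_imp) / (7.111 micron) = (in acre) 0.1307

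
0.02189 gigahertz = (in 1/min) 1.313e+09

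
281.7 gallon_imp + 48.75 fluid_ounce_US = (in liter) 1282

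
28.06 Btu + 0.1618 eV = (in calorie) 7076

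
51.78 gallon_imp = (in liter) 235.4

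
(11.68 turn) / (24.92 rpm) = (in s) 28.12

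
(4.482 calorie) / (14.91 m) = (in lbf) 0.2827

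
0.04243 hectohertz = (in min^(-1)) 254.6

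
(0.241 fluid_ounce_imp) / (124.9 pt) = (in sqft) 0.001673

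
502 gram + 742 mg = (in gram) 502.7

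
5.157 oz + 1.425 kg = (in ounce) 55.42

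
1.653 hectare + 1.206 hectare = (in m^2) 2.859e+04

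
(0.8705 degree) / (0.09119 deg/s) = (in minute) 0.1591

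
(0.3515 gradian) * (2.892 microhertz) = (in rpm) 1.525e-07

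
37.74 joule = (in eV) 2.356e+20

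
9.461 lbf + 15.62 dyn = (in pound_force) 9.461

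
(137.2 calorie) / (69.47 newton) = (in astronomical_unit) 5.524e-11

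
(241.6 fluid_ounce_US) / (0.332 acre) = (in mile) 3.304e-09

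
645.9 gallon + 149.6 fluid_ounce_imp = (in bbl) 15.41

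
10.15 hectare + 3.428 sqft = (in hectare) 10.15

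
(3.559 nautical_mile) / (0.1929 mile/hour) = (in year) 0.002424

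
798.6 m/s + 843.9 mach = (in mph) 6.446e+05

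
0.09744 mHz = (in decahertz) 9.744e-06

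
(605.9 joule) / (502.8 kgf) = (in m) 0.1229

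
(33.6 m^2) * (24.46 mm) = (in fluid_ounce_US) 2.779e+04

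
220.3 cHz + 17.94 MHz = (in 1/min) 1.076e+09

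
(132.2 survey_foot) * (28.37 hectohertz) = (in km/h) 4.115e+05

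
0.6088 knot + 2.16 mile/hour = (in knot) 2.486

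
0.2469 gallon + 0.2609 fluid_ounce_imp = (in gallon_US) 0.2489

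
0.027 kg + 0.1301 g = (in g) 27.13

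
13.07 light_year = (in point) 3.505e+20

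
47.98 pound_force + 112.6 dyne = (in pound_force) 47.98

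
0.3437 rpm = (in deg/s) 2.062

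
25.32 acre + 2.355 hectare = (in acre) 31.14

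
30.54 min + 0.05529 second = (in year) 5.811e-05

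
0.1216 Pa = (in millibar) 0.001216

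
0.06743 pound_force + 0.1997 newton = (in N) 0.4996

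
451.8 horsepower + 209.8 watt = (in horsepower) 452.1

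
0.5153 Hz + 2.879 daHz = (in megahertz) 2.931e-05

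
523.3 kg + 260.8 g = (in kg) 523.6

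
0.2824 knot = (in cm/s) 14.53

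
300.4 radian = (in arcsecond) 6.196e+07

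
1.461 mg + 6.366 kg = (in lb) 14.03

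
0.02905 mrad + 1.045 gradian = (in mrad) 16.44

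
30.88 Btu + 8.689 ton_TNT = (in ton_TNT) 8.689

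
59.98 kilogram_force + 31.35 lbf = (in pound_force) 163.6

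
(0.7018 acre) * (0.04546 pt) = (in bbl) 0.2865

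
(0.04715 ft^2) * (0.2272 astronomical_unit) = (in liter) 1.489e+11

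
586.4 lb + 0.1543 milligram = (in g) 2.66e+05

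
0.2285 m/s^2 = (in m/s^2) 0.2285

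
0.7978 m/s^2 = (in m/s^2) 0.7978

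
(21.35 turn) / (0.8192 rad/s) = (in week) 0.0002708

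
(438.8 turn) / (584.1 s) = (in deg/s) 270.4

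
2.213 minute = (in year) 4.21e-06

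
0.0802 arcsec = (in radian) 3.888e-07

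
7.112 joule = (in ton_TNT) 1.7e-09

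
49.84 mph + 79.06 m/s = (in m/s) 101.3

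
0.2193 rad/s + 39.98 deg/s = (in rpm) 8.757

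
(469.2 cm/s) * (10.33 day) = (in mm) 4.188e+09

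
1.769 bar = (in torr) 1327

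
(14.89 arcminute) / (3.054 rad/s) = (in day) 1.641e-08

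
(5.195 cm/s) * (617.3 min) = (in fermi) 1.924e+18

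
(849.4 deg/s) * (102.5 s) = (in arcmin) 5.224e+06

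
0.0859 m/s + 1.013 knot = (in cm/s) 60.7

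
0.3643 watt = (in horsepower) 0.0004885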